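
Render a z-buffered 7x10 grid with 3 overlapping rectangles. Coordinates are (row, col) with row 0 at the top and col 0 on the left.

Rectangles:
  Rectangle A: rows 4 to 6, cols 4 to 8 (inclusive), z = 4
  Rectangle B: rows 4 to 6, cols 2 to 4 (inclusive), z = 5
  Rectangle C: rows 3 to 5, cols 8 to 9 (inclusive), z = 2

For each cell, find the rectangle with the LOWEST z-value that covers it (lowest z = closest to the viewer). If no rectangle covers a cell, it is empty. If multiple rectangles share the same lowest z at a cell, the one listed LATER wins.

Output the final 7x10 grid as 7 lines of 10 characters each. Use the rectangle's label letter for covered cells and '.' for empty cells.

..........
..........
..........
........CC
..BBAAAACC
..BBAAAACC
..BBAAAAA.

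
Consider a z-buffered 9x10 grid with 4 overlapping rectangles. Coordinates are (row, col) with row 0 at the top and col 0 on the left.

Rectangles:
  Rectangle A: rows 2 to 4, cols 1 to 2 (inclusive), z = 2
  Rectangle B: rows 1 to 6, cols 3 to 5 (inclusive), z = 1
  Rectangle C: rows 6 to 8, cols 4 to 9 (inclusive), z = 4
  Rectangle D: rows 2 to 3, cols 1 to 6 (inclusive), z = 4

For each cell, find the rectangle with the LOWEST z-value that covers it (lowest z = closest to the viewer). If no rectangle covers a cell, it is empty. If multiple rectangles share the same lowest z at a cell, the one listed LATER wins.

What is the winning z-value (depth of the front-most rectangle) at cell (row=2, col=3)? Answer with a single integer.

Check cell (2,3):
  A: rows 2-4 cols 1-2 -> outside (col miss)
  B: rows 1-6 cols 3-5 z=1 -> covers; best now B (z=1)
  C: rows 6-8 cols 4-9 -> outside (row miss)
  D: rows 2-3 cols 1-6 z=4 -> covers; best now B (z=1)
Winner: B at z=1

Answer: 1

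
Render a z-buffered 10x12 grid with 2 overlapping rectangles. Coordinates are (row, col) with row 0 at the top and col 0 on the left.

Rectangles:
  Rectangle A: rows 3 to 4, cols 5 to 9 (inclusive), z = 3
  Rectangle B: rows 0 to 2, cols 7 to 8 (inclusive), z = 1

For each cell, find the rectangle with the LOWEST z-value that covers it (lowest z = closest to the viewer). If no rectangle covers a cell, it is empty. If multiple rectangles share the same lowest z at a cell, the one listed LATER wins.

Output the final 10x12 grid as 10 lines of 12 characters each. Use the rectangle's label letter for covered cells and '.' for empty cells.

.......BB...
.......BB...
.......BB...
.....AAAAA..
.....AAAAA..
............
............
............
............
............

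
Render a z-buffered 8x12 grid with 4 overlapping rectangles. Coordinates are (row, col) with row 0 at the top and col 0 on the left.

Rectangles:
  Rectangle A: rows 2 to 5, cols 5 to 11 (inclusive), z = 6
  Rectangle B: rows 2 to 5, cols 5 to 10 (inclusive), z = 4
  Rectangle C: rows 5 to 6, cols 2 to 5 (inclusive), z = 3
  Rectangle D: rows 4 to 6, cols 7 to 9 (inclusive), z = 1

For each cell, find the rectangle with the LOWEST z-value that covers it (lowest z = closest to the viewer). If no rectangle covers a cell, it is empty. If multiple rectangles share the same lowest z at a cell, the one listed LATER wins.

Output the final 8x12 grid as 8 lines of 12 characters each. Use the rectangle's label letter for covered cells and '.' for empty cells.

............
............
.....BBBBBBA
.....BBBBBBA
.....BBDDDBA
..CCCCBDDDBA
..CCCC.DDD..
............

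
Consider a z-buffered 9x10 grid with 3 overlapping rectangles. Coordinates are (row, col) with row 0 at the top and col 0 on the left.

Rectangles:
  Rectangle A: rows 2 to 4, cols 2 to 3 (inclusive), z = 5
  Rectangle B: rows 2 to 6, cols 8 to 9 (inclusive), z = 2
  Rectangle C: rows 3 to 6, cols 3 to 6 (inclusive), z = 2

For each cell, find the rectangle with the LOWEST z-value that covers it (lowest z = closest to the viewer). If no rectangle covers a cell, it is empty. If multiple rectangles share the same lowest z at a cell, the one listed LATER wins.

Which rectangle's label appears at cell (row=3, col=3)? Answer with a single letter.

Check cell (3,3):
  A: rows 2-4 cols 2-3 z=5 -> covers; best now A (z=5)
  B: rows 2-6 cols 8-9 -> outside (col miss)
  C: rows 3-6 cols 3-6 z=2 -> covers; best now C (z=2)
Winner: C at z=2

Answer: C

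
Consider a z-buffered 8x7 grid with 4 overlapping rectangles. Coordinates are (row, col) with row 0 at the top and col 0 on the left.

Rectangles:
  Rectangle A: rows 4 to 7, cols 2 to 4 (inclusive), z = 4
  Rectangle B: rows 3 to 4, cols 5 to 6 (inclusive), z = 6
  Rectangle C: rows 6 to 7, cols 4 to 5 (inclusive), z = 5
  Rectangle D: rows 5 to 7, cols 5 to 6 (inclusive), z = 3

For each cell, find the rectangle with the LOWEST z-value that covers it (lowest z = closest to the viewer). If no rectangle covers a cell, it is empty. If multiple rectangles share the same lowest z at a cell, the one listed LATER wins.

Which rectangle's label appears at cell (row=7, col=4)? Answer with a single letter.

Answer: A

Derivation:
Check cell (7,4):
  A: rows 4-7 cols 2-4 z=4 -> covers; best now A (z=4)
  B: rows 3-4 cols 5-6 -> outside (row miss)
  C: rows 6-7 cols 4-5 z=5 -> covers; best now A (z=4)
  D: rows 5-7 cols 5-6 -> outside (col miss)
Winner: A at z=4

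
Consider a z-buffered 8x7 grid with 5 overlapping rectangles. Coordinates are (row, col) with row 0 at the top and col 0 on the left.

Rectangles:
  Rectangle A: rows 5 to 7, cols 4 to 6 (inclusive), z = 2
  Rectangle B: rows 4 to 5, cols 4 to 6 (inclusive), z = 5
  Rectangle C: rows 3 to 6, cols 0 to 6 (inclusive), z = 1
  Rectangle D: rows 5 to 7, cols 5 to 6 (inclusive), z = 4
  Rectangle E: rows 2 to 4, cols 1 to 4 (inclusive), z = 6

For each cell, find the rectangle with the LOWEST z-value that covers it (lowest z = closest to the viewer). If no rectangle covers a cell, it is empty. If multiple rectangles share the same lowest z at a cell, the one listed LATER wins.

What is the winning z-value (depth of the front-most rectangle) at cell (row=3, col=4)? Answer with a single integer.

Answer: 1

Derivation:
Check cell (3,4):
  A: rows 5-7 cols 4-6 -> outside (row miss)
  B: rows 4-5 cols 4-6 -> outside (row miss)
  C: rows 3-6 cols 0-6 z=1 -> covers; best now C (z=1)
  D: rows 5-7 cols 5-6 -> outside (row miss)
  E: rows 2-4 cols 1-4 z=6 -> covers; best now C (z=1)
Winner: C at z=1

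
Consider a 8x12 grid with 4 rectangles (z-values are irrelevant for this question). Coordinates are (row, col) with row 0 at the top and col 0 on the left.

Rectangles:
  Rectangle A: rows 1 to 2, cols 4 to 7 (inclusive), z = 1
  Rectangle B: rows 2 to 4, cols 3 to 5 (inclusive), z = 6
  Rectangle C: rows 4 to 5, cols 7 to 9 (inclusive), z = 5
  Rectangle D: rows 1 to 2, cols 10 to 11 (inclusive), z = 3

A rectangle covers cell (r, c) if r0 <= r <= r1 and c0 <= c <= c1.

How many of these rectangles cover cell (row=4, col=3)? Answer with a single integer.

Answer: 1

Derivation:
Check cell (4,3):
  A: rows 1-2 cols 4-7 -> outside (row miss)
  B: rows 2-4 cols 3-5 -> covers
  C: rows 4-5 cols 7-9 -> outside (col miss)
  D: rows 1-2 cols 10-11 -> outside (row miss)
Count covering = 1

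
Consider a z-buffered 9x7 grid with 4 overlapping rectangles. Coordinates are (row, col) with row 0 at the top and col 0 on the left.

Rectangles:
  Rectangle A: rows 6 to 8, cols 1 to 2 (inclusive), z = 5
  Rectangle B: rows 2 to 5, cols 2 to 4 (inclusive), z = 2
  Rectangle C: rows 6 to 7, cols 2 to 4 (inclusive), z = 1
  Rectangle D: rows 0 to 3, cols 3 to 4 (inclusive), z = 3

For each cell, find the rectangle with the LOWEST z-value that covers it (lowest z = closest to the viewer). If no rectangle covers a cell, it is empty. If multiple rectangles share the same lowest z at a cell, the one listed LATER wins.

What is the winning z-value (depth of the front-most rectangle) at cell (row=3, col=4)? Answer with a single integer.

Answer: 2

Derivation:
Check cell (3,4):
  A: rows 6-8 cols 1-2 -> outside (row miss)
  B: rows 2-5 cols 2-4 z=2 -> covers; best now B (z=2)
  C: rows 6-7 cols 2-4 -> outside (row miss)
  D: rows 0-3 cols 3-4 z=3 -> covers; best now B (z=2)
Winner: B at z=2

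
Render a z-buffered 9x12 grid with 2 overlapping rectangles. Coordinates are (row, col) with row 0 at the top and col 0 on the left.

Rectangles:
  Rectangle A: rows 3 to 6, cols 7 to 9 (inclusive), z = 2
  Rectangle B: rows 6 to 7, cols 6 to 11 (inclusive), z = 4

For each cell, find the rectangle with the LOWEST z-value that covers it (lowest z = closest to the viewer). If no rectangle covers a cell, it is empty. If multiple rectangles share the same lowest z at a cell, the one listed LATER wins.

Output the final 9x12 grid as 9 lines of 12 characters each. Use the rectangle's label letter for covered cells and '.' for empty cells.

............
............
............
.......AAA..
.......AAA..
.......AAA..
......BAAABB
......BBBBBB
............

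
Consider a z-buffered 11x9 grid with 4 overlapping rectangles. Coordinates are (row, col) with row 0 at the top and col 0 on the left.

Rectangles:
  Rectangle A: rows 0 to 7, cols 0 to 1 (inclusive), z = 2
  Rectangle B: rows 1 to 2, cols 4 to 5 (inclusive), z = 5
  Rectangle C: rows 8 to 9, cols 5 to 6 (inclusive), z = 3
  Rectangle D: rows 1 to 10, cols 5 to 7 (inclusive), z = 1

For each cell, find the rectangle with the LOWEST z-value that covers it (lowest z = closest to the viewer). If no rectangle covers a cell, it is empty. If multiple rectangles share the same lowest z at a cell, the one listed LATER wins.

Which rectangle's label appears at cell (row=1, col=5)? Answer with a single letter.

Answer: D

Derivation:
Check cell (1,5):
  A: rows 0-7 cols 0-1 -> outside (col miss)
  B: rows 1-2 cols 4-5 z=5 -> covers; best now B (z=5)
  C: rows 8-9 cols 5-6 -> outside (row miss)
  D: rows 1-10 cols 5-7 z=1 -> covers; best now D (z=1)
Winner: D at z=1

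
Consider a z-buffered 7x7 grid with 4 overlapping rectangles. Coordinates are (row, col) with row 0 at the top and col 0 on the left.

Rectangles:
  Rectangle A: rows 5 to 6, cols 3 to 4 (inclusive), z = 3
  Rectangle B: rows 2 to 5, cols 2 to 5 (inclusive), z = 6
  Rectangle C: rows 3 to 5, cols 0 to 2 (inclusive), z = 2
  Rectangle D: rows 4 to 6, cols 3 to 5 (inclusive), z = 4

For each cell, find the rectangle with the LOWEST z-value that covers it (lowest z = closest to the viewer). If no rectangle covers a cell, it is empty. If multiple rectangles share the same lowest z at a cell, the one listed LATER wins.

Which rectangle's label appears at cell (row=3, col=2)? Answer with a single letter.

Answer: C

Derivation:
Check cell (3,2):
  A: rows 5-6 cols 3-4 -> outside (row miss)
  B: rows 2-5 cols 2-5 z=6 -> covers; best now B (z=6)
  C: rows 3-5 cols 0-2 z=2 -> covers; best now C (z=2)
  D: rows 4-6 cols 3-5 -> outside (row miss)
Winner: C at z=2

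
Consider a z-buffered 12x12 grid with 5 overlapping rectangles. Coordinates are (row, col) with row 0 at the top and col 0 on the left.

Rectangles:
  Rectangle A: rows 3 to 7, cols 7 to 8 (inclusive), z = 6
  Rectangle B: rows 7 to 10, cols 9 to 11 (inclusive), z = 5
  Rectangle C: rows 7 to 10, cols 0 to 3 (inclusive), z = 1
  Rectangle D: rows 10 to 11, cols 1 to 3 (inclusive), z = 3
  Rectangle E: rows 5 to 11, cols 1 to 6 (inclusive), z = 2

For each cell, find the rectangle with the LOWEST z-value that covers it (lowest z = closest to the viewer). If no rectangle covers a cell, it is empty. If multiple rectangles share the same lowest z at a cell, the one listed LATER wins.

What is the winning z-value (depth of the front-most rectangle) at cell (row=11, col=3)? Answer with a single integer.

Answer: 2

Derivation:
Check cell (11,3):
  A: rows 3-7 cols 7-8 -> outside (row miss)
  B: rows 7-10 cols 9-11 -> outside (row miss)
  C: rows 7-10 cols 0-3 -> outside (row miss)
  D: rows 10-11 cols 1-3 z=3 -> covers; best now D (z=3)
  E: rows 5-11 cols 1-6 z=2 -> covers; best now E (z=2)
Winner: E at z=2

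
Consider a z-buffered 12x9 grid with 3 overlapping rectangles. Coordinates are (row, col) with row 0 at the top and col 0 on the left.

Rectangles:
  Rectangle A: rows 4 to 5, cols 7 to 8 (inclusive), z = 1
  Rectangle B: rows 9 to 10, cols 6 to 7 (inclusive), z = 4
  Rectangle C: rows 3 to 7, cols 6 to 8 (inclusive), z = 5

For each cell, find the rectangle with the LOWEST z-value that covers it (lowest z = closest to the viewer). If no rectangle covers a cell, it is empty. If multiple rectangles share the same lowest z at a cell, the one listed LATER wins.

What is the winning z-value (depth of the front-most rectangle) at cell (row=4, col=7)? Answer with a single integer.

Check cell (4,7):
  A: rows 4-5 cols 7-8 z=1 -> covers; best now A (z=1)
  B: rows 9-10 cols 6-7 -> outside (row miss)
  C: rows 3-7 cols 6-8 z=5 -> covers; best now A (z=1)
Winner: A at z=1

Answer: 1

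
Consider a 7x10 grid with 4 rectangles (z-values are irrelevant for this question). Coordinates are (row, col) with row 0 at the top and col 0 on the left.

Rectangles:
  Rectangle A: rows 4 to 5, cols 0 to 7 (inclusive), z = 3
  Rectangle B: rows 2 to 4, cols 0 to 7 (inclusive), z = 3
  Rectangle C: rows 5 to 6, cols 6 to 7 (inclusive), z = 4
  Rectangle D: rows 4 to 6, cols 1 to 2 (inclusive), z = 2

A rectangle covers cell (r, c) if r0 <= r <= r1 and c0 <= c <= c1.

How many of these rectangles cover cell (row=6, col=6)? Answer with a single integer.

Answer: 1

Derivation:
Check cell (6,6):
  A: rows 4-5 cols 0-7 -> outside (row miss)
  B: rows 2-4 cols 0-7 -> outside (row miss)
  C: rows 5-6 cols 6-7 -> covers
  D: rows 4-6 cols 1-2 -> outside (col miss)
Count covering = 1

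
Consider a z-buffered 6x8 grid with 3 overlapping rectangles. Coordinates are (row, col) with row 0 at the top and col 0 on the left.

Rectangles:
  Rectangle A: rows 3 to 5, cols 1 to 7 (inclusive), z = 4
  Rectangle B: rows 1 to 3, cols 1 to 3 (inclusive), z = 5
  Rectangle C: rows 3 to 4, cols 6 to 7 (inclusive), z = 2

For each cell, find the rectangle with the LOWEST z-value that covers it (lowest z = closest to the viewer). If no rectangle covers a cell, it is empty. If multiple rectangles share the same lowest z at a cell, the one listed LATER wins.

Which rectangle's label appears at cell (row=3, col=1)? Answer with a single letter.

Answer: A

Derivation:
Check cell (3,1):
  A: rows 3-5 cols 1-7 z=4 -> covers; best now A (z=4)
  B: rows 1-3 cols 1-3 z=5 -> covers; best now A (z=4)
  C: rows 3-4 cols 6-7 -> outside (col miss)
Winner: A at z=4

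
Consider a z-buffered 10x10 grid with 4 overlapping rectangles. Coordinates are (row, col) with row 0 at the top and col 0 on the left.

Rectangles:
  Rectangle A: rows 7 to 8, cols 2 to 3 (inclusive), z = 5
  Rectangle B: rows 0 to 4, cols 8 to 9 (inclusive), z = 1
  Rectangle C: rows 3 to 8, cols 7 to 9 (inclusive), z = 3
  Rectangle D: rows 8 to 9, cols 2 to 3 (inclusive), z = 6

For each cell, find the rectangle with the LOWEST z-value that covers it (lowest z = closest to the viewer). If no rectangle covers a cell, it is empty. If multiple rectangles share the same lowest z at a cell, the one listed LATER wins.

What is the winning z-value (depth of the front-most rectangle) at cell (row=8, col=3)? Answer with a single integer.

Answer: 5

Derivation:
Check cell (8,3):
  A: rows 7-8 cols 2-3 z=5 -> covers; best now A (z=5)
  B: rows 0-4 cols 8-9 -> outside (row miss)
  C: rows 3-8 cols 7-9 -> outside (col miss)
  D: rows 8-9 cols 2-3 z=6 -> covers; best now A (z=5)
Winner: A at z=5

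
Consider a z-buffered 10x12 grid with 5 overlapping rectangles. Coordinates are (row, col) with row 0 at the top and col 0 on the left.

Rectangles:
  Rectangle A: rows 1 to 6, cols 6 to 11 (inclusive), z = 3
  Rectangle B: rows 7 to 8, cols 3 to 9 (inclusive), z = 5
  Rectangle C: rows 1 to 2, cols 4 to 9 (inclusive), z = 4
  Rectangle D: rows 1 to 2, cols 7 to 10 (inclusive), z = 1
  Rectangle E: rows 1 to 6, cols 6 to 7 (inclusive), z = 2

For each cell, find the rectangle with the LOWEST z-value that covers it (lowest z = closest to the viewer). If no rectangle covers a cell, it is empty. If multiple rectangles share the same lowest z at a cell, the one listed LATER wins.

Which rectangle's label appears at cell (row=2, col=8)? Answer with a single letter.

Answer: D

Derivation:
Check cell (2,8):
  A: rows 1-6 cols 6-11 z=3 -> covers; best now A (z=3)
  B: rows 7-8 cols 3-9 -> outside (row miss)
  C: rows 1-2 cols 4-9 z=4 -> covers; best now A (z=3)
  D: rows 1-2 cols 7-10 z=1 -> covers; best now D (z=1)
  E: rows 1-6 cols 6-7 -> outside (col miss)
Winner: D at z=1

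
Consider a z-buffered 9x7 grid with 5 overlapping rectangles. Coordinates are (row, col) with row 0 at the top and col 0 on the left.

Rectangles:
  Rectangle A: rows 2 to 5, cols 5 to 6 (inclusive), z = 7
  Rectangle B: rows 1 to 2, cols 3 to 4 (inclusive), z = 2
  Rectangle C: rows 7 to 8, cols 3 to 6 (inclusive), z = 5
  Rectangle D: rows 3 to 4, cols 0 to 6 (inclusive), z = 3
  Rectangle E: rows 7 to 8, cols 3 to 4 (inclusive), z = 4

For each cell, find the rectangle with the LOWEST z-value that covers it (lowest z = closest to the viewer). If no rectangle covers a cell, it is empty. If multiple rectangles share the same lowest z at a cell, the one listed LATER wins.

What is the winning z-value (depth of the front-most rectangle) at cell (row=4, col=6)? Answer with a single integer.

Check cell (4,6):
  A: rows 2-5 cols 5-6 z=7 -> covers; best now A (z=7)
  B: rows 1-2 cols 3-4 -> outside (row miss)
  C: rows 7-8 cols 3-6 -> outside (row miss)
  D: rows 3-4 cols 0-6 z=3 -> covers; best now D (z=3)
  E: rows 7-8 cols 3-4 -> outside (row miss)
Winner: D at z=3

Answer: 3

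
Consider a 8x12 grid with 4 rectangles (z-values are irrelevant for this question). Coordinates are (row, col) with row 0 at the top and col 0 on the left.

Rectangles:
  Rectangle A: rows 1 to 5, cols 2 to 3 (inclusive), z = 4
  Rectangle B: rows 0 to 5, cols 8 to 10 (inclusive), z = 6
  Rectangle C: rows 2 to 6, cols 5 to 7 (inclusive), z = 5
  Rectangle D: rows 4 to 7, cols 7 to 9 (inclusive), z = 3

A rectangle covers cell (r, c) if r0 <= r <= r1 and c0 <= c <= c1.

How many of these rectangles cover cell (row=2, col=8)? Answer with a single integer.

Check cell (2,8):
  A: rows 1-5 cols 2-3 -> outside (col miss)
  B: rows 0-5 cols 8-10 -> covers
  C: rows 2-6 cols 5-7 -> outside (col miss)
  D: rows 4-7 cols 7-9 -> outside (row miss)
Count covering = 1

Answer: 1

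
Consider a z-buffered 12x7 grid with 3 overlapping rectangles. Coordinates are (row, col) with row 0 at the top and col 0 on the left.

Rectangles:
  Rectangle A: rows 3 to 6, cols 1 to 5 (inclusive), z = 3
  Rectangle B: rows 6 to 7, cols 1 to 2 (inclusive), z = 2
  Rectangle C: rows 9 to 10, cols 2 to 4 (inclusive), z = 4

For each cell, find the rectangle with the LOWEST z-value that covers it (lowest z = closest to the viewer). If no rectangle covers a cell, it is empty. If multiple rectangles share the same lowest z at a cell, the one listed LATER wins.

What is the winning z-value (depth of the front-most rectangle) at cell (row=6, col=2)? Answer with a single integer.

Answer: 2

Derivation:
Check cell (6,2):
  A: rows 3-6 cols 1-5 z=3 -> covers; best now A (z=3)
  B: rows 6-7 cols 1-2 z=2 -> covers; best now B (z=2)
  C: rows 9-10 cols 2-4 -> outside (row miss)
Winner: B at z=2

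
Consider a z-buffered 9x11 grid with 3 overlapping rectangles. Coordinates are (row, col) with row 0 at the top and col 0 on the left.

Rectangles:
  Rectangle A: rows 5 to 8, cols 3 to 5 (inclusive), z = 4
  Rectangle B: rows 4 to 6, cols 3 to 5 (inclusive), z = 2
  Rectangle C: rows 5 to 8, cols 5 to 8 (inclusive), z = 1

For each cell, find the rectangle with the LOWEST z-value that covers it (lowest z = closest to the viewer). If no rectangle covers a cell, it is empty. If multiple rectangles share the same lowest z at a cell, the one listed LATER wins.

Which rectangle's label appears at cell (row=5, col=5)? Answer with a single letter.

Answer: C

Derivation:
Check cell (5,5):
  A: rows 5-8 cols 3-5 z=4 -> covers; best now A (z=4)
  B: rows 4-6 cols 3-5 z=2 -> covers; best now B (z=2)
  C: rows 5-8 cols 5-8 z=1 -> covers; best now C (z=1)
Winner: C at z=1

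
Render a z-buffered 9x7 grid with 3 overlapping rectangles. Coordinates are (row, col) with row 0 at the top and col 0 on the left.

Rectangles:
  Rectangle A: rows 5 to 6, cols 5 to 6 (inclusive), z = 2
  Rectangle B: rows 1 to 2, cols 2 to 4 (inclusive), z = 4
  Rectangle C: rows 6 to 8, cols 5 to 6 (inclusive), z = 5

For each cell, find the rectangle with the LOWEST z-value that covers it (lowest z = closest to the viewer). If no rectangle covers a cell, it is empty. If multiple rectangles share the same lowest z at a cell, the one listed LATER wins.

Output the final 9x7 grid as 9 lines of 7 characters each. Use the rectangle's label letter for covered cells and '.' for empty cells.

.......
..BBB..
..BBB..
.......
.......
.....AA
.....AA
.....CC
.....CC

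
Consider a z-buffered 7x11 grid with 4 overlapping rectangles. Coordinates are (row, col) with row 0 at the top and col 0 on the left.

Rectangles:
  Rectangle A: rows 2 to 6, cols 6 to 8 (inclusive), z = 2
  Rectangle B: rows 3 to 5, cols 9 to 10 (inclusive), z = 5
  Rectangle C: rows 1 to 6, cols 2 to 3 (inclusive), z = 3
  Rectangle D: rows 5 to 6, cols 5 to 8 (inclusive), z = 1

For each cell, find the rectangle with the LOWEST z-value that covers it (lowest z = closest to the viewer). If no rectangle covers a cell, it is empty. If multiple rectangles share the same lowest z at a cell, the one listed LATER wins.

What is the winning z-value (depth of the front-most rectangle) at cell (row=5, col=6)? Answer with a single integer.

Check cell (5,6):
  A: rows 2-6 cols 6-8 z=2 -> covers; best now A (z=2)
  B: rows 3-5 cols 9-10 -> outside (col miss)
  C: rows 1-6 cols 2-3 -> outside (col miss)
  D: rows 5-6 cols 5-8 z=1 -> covers; best now D (z=1)
Winner: D at z=1

Answer: 1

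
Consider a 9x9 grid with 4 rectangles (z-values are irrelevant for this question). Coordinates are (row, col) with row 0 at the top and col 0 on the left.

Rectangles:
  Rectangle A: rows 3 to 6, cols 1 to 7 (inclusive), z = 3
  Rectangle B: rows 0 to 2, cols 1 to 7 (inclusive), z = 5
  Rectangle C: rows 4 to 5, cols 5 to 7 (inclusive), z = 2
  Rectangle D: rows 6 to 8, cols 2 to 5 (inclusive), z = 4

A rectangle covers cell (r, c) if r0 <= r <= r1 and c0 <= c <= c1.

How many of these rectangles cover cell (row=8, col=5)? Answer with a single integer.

Answer: 1

Derivation:
Check cell (8,5):
  A: rows 3-6 cols 1-7 -> outside (row miss)
  B: rows 0-2 cols 1-7 -> outside (row miss)
  C: rows 4-5 cols 5-7 -> outside (row miss)
  D: rows 6-8 cols 2-5 -> covers
Count covering = 1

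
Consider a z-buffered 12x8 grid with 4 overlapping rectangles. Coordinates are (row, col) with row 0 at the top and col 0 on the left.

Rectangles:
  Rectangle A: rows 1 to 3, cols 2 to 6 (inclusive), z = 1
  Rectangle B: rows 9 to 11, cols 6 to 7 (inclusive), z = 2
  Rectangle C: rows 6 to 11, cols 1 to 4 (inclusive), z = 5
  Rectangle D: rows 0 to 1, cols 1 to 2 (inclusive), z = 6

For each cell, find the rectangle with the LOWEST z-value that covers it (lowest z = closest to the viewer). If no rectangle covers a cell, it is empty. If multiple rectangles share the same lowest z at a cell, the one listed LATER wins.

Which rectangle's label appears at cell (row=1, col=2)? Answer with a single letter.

Check cell (1,2):
  A: rows 1-3 cols 2-6 z=1 -> covers; best now A (z=1)
  B: rows 9-11 cols 6-7 -> outside (row miss)
  C: rows 6-11 cols 1-4 -> outside (row miss)
  D: rows 0-1 cols 1-2 z=6 -> covers; best now A (z=1)
Winner: A at z=1

Answer: A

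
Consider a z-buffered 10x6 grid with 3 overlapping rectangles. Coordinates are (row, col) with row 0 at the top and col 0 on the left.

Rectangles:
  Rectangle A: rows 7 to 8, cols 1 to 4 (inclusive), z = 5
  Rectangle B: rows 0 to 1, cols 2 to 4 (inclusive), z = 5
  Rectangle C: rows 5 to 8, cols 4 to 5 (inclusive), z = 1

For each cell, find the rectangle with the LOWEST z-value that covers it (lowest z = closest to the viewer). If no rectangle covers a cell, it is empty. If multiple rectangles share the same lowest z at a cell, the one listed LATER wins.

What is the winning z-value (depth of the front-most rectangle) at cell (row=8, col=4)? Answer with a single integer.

Check cell (8,4):
  A: rows 7-8 cols 1-4 z=5 -> covers; best now A (z=5)
  B: rows 0-1 cols 2-4 -> outside (row miss)
  C: rows 5-8 cols 4-5 z=1 -> covers; best now C (z=1)
Winner: C at z=1

Answer: 1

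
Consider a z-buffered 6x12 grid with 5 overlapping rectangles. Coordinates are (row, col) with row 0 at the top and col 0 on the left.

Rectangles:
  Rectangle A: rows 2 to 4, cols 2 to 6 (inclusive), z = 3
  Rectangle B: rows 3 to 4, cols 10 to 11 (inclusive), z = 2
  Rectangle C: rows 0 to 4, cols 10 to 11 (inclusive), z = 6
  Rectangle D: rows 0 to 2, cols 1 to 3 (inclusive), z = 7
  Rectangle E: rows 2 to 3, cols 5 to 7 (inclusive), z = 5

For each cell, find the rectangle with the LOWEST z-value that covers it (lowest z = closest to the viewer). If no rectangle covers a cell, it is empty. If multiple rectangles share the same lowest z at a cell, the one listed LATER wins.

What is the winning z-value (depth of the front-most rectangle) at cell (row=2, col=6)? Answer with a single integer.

Answer: 3

Derivation:
Check cell (2,6):
  A: rows 2-4 cols 2-6 z=3 -> covers; best now A (z=3)
  B: rows 3-4 cols 10-11 -> outside (row miss)
  C: rows 0-4 cols 10-11 -> outside (col miss)
  D: rows 0-2 cols 1-3 -> outside (col miss)
  E: rows 2-3 cols 5-7 z=5 -> covers; best now A (z=3)
Winner: A at z=3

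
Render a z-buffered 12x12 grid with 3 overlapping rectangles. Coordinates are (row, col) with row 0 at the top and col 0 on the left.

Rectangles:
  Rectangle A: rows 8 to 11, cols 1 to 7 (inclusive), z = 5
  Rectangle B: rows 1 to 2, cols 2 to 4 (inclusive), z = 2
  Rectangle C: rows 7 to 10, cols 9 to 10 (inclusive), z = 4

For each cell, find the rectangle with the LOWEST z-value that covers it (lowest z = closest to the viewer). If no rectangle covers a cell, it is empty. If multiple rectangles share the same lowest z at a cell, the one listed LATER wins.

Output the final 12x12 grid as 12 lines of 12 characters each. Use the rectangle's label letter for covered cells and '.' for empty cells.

............
..BBB.......
..BBB.......
............
............
............
............
.........CC.
.AAAAAAA.CC.
.AAAAAAA.CC.
.AAAAAAA.CC.
.AAAAAAA....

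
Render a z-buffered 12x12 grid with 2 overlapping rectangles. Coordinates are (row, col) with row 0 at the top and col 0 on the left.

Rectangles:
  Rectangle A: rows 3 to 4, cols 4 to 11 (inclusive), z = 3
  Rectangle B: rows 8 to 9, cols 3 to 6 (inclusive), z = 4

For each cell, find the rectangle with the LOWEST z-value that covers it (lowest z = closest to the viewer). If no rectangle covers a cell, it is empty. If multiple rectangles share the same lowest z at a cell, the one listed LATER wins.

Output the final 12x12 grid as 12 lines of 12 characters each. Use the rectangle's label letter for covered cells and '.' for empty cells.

............
............
............
....AAAAAAAA
....AAAAAAAA
............
............
............
...BBBB.....
...BBBB.....
............
............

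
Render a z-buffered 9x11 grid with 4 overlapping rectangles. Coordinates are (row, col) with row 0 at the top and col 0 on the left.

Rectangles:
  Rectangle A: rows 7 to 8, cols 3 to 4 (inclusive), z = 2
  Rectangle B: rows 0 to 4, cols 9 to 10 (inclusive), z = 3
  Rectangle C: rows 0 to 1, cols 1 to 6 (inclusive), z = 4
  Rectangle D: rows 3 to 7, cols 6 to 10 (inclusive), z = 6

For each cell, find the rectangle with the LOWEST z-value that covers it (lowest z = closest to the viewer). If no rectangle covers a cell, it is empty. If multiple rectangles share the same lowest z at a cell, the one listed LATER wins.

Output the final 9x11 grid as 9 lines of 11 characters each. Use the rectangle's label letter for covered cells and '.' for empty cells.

.CCCCCC..BB
.CCCCCC..BB
.........BB
......DDDBB
......DDDBB
......DDDDD
......DDDDD
...AA.DDDDD
...AA......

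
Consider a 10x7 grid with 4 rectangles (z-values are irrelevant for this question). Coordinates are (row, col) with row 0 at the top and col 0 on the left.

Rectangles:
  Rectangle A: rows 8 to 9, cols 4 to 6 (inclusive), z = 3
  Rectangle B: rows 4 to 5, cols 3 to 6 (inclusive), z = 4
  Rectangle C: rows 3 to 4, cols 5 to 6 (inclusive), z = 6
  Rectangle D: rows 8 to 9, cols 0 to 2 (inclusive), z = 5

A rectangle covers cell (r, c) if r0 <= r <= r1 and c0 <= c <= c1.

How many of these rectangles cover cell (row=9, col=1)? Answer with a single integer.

Answer: 1

Derivation:
Check cell (9,1):
  A: rows 8-9 cols 4-6 -> outside (col miss)
  B: rows 4-5 cols 3-6 -> outside (row miss)
  C: rows 3-4 cols 5-6 -> outside (row miss)
  D: rows 8-9 cols 0-2 -> covers
Count covering = 1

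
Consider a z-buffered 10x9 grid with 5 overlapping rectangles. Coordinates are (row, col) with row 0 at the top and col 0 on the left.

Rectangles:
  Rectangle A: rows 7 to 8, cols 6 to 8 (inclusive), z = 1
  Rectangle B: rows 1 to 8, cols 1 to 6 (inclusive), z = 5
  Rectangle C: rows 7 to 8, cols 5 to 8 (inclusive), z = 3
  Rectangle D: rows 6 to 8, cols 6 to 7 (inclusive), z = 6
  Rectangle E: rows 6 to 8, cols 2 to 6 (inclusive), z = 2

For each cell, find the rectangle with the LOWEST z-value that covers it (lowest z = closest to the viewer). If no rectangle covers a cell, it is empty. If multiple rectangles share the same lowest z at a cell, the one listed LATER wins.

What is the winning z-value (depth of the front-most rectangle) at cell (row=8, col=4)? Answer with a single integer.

Check cell (8,4):
  A: rows 7-8 cols 6-8 -> outside (col miss)
  B: rows 1-8 cols 1-6 z=5 -> covers; best now B (z=5)
  C: rows 7-8 cols 5-8 -> outside (col miss)
  D: rows 6-8 cols 6-7 -> outside (col miss)
  E: rows 6-8 cols 2-6 z=2 -> covers; best now E (z=2)
Winner: E at z=2

Answer: 2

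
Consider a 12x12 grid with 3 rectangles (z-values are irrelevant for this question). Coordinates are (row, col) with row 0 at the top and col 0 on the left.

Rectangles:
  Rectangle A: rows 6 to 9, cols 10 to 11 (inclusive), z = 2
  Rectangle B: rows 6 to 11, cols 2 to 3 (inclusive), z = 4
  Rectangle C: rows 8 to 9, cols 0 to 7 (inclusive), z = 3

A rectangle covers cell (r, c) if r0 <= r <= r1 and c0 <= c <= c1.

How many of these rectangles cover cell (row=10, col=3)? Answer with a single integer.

Check cell (10,3):
  A: rows 6-9 cols 10-11 -> outside (row miss)
  B: rows 6-11 cols 2-3 -> covers
  C: rows 8-9 cols 0-7 -> outside (row miss)
Count covering = 1

Answer: 1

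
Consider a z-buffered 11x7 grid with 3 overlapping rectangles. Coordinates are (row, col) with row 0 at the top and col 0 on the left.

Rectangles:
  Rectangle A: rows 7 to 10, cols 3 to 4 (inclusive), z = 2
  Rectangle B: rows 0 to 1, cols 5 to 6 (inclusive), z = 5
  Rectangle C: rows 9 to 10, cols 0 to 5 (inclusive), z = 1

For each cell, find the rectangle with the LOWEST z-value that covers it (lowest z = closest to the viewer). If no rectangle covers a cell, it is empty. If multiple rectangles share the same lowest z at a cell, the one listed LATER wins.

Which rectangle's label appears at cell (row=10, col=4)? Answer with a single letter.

Answer: C

Derivation:
Check cell (10,4):
  A: rows 7-10 cols 3-4 z=2 -> covers; best now A (z=2)
  B: rows 0-1 cols 5-6 -> outside (row miss)
  C: rows 9-10 cols 0-5 z=1 -> covers; best now C (z=1)
Winner: C at z=1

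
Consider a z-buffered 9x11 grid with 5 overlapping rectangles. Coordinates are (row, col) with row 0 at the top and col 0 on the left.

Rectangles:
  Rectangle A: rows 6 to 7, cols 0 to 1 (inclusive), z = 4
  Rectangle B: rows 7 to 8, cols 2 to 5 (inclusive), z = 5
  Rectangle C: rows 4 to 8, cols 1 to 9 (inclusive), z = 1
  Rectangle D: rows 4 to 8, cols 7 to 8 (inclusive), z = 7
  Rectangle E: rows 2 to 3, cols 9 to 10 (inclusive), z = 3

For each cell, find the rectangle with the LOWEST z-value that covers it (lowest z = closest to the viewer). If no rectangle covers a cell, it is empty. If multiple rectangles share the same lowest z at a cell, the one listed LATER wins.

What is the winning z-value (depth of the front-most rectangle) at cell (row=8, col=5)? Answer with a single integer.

Answer: 1

Derivation:
Check cell (8,5):
  A: rows 6-7 cols 0-1 -> outside (row miss)
  B: rows 7-8 cols 2-5 z=5 -> covers; best now B (z=5)
  C: rows 4-8 cols 1-9 z=1 -> covers; best now C (z=1)
  D: rows 4-8 cols 7-8 -> outside (col miss)
  E: rows 2-3 cols 9-10 -> outside (row miss)
Winner: C at z=1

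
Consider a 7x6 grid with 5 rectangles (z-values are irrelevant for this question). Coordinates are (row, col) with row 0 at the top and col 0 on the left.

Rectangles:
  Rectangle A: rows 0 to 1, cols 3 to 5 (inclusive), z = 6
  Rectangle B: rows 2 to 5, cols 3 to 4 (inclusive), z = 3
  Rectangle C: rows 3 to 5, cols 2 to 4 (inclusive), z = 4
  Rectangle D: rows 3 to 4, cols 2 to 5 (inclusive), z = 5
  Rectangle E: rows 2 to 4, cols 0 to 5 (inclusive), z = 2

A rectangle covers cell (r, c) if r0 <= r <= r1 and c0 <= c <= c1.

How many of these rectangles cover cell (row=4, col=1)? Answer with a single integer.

Answer: 1

Derivation:
Check cell (4,1):
  A: rows 0-1 cols 3-5 -> outside (row miss)
  B: rows 2-5 cols 3-4 -> outside (col miss)
  C: rows 3-5 cols 2-4 -> outside (col miss)
  D: rows 3-4 cols 2-5 -> outside (col miss)
  E: rows 2-4 cols 0-5 -> covers
Count covering = 1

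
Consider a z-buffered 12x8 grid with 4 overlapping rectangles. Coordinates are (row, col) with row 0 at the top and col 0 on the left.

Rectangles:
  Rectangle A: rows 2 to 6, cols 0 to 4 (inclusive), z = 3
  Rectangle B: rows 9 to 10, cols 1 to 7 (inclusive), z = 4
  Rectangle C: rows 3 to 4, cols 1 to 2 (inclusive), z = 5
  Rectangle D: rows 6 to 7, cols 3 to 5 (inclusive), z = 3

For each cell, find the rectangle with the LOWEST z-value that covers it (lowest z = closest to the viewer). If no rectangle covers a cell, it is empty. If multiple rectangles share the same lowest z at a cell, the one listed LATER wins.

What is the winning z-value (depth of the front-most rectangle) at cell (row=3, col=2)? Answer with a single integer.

Answer: 3

Derivation:
Check cell (3,2):
  A: rows 2-6 cols 0-4 z=3 -> covers; best now A (z=3)
  B: rows 9-10 cols 1-7 -> outside (row miss)
  C: rows 3-4 cols 1-2 z=5 -> covers; best now A (z=3)
  D: rows 6-7 cols 3-5 -> outside (row miss)
Winner: A at z=3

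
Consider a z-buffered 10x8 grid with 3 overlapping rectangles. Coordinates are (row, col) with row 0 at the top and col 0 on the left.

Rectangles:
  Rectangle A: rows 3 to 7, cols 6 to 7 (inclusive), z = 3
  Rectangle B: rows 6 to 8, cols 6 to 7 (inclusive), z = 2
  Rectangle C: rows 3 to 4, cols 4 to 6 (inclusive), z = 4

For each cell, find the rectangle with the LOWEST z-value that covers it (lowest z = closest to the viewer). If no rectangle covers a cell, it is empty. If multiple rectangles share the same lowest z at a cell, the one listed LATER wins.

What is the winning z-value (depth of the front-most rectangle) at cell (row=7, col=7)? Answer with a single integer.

Check cell (7,7):
  A: rows 3-7 cols 6-7 z=3 -> covers; best now A (z=3)
  B: rows 6-8 cols 6-7 z=2 -> covers; best now B (z=2)
  C: rows 3-4 cols 4-6 -> outside (row miss)
Winner: B at z=2

Answer: 2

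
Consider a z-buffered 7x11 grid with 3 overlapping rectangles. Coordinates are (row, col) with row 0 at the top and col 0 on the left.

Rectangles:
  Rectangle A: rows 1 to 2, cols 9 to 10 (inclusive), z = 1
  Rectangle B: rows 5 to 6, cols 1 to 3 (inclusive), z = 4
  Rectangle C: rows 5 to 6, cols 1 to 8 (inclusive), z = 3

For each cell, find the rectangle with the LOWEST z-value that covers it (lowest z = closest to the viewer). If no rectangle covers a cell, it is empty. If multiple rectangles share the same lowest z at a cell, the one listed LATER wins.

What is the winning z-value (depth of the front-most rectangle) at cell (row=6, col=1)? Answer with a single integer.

Answer: 3

Derivation:
Check cell (6,1):
  A: rows 1-2 cols 9-10 -> outside (row miss)
  B: rows 5-6 cols 1-3 z=4 -> covers; best now B (z=4)
  C: rows 5-6 cols 1-8 z=3 -> covers; best now C (z=3)
Winner: C at z=3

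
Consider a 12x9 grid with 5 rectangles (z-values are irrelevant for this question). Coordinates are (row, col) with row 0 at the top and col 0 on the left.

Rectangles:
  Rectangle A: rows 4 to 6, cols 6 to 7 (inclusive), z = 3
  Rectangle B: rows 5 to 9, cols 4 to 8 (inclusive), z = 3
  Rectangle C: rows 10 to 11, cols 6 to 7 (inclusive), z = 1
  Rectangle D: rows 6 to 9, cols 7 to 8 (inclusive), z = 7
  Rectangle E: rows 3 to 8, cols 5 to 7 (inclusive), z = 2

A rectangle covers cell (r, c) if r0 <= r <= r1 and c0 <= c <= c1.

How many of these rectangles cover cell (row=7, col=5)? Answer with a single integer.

Answer: 2

Derivation:
Check cell (7,5):
  A: rows 4-6 cols 6-7 -> outside (row miss)
  B: rows 5-9 cols 4-8 -> covers
  C: rows 10-11 cols 6-7 -> outside (row miss)
  D: rows 6-9 cols 7-8 -> outside (col miss)
  E: rows 3-8 cols 5-7 -> covers
Count covering = 2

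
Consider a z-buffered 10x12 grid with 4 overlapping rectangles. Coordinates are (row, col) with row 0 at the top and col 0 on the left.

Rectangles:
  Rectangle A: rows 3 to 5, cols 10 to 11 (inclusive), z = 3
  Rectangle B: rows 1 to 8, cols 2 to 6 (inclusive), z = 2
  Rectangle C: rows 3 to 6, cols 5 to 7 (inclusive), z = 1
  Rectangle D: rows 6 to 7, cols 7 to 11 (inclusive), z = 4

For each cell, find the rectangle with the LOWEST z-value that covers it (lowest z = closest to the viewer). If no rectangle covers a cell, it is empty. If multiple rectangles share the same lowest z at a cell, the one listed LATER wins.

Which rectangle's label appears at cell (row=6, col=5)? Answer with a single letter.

Answer: C

Derivation:
Check cell (6,5):
  A: rows 3-5 cols 10-11 -> outside (row miss)
  B: rows 1-8 cols 2-6 z=2 -> covers; best now B (z=2)
  C: rows 3-6 cols 5-7 z=1 -> covers; best now C (z=1)
  D: rows 6-7 cols 7-11 -> outside (col miss)
Winner: C at z=1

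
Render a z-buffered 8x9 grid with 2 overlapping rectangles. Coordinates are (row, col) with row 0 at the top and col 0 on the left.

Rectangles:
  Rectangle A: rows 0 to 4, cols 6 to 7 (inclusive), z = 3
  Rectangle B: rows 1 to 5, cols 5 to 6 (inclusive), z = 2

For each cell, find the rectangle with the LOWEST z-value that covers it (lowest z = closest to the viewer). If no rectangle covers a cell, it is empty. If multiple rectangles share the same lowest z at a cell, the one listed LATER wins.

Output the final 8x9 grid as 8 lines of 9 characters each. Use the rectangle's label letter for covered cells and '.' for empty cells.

......AA.
.....BBA.
.....BBA.
.....BBA.
.....BBA.
.....BB..
.........
.........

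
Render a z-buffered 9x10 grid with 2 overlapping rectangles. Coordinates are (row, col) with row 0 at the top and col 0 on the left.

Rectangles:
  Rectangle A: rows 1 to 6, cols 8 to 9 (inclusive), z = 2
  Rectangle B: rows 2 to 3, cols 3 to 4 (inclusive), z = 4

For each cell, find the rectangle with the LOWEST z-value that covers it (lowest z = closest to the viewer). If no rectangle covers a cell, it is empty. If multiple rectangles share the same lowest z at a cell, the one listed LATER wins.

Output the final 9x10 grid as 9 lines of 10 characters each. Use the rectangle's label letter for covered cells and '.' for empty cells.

..........
........AA
...BB...AA
...BB...AA
........AA
........AA
........AA
..........
..........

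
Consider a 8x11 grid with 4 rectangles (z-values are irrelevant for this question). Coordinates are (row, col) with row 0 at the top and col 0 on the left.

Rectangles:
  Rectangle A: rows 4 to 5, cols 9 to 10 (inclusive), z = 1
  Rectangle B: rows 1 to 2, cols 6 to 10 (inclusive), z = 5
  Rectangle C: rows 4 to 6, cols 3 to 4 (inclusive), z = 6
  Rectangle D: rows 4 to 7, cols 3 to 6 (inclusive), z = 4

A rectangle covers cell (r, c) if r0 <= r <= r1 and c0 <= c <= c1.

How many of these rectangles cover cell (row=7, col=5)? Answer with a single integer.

Answer: 1

Derivation:
Check cell (7,5):
  A: rows 4-5 cols 9-10 -> outside (row miss)
  B: rows 1-2 cols 6-10 -> outside (row miss)
  C: rows 4-6 cols 3-4 -> outside (row miss)
  D: rows 4-7 cols 3-6 -> covers
Count covering = 1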